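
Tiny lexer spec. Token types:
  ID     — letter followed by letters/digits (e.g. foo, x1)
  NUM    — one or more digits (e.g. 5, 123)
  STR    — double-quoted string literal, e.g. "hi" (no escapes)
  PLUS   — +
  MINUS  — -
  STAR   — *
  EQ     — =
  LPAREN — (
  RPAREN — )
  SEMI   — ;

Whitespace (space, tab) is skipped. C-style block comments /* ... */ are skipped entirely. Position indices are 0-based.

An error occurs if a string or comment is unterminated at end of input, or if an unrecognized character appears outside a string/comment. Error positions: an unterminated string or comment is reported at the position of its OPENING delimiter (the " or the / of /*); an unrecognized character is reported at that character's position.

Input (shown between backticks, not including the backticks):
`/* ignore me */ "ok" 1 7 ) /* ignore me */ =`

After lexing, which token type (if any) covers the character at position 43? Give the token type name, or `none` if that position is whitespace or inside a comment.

pos=0: enter COMMENT mode (saw '/*')
exit COMMENT mode (now at pos=15)
pos=16: enter STRING mode
pos=16: emit STR "ok" (now at pos=20)
pos=21: emit NUM '1' (now at pos=22)
pos=23: emit NUM '7' (now at pos=24)
pos=25: emit RPAREN ')'
pos=27: enter COMMENT mode (saw '/*')
exit COMMENT mode (now at pos=42)
pos=43: emit EQ '='
DONE. 5 tokens: [STR, NUM, NUM, RPAREN, EQ]
Position 43: char is '=' -> EQ

Answer: EQ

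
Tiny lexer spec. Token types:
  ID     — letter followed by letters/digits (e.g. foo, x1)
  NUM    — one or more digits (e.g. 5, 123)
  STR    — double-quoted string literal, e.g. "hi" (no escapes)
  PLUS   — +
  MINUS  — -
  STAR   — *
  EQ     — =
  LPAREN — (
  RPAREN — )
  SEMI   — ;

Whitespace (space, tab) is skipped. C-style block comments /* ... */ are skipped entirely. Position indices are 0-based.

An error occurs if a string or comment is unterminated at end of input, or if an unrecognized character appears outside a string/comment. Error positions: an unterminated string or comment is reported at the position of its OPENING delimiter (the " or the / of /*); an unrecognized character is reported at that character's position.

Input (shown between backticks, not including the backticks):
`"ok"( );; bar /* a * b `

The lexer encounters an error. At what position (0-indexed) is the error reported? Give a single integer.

pos=0: enter STRING mode
pos=0: emit STR "ok" (now at pos=4)
pos=4: emit LPAREN '('
pos=6: emit RPAREN ')'
pos=7: emit SEMI ';'
pos=8: emit SEMI ';'
pos=10: emit ID 'bar' (now at pos=13)
pos=14: enter COMMENT mode (saw '/*')
pos=14: ERROR — unterminated comment (reached EOF)

Answer: 14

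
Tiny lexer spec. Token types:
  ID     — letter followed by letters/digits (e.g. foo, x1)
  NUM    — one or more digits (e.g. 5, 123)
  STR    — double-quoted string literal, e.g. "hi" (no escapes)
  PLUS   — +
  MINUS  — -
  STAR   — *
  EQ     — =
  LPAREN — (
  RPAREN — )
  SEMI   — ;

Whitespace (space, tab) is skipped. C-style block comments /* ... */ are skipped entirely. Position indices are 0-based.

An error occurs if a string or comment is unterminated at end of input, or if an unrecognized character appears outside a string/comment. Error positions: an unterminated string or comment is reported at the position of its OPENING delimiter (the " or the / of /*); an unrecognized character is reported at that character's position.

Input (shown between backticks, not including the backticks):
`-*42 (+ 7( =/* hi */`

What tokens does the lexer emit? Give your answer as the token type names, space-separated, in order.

Answer: MINUS STAR NUM LPAREN PLUS NUM LPAREN EQ

Derivation:
pos=0: emit MINUS '-'
pos=1: emit STAR '*'
pos=2: emit NUM '42' (now at pos=4)
pos=5: emit LPAREN '('
pos=6: emit PLUS '+'
pos=8: emit NUM '7' (now at pos=9)
pos=9: emit LPAREN '('
pos=11: emit EQ '='
pos=12: enter COMMENT mode (saw '/*')
exit COMMENT mode (now at pos=20)
DONE. 8 tokens: [MINUS, STAR, NUM, LPAREN, PLUS, NUM, LPAREN, EQ]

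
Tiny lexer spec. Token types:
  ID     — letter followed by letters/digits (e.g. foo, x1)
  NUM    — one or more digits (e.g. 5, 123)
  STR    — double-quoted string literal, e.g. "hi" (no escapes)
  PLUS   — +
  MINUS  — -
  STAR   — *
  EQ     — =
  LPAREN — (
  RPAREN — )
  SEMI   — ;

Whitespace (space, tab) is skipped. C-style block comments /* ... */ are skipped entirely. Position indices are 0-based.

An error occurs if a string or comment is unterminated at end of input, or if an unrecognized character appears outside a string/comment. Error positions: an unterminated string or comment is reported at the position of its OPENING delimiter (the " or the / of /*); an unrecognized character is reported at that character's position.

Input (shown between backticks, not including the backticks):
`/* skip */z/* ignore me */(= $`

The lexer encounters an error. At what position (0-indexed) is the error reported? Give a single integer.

pos=0: enter COMMENT mode (saw '/*')
exit COMMENT mode (now at pos=10)
pos=10: emit ID 'z' (now at pos=11)
pos=11: enter COMMENT mode (saw '/*')
exit COMMENT mode (now at pos=26)
pos=26: emit LPAREN '('
pos=27: emit EQ '='
pos=29: ERROR — unrecognized char '$'

Answer: 29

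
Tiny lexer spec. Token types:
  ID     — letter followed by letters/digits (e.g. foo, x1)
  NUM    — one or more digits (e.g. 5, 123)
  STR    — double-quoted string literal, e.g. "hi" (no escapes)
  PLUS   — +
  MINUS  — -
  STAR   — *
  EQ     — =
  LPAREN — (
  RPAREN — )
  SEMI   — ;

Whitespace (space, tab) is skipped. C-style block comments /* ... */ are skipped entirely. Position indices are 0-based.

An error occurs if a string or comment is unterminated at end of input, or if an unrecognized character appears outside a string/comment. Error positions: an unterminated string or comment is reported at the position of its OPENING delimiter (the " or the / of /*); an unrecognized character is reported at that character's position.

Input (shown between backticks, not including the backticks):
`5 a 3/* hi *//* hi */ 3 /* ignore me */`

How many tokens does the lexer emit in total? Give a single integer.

Answer: 4

Derivation:
pos=0: emit NUM '5' (now at pos=1)
pos=2: emit ID 'a' (now at pos=3)
pos=4: emit NUM '3' (now at pos=5)
pos=5: enter COMMENT mode (saw '/*')
exit COMMENT mode (now at pos=13)
pos=13: enter COMMENT mode (saw '/*')
exit COMMENT mode (now at pos=21)
pos=22: emit NUM '3' (now at pos=23)
pos=24: enter COMMENT mode (saw '/*')
exit COMMENT mode (now at pos=39)
DONE. 4 tokens: [NUM, ID, NUM, NUM]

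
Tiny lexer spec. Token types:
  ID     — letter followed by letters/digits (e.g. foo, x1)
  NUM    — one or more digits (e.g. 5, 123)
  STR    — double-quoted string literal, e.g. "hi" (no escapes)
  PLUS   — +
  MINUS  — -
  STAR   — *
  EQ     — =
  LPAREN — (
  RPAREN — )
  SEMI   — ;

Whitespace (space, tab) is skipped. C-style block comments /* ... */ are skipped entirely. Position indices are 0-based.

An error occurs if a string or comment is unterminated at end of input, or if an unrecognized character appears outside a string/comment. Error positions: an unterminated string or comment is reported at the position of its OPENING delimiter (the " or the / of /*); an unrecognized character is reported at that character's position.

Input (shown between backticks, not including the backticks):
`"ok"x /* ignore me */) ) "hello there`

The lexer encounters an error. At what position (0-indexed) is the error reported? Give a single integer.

pos=0: enter STRING mode
pos=0: emit STR "ok" (now at pos=4)
pos=4: emit ID 'x' (now at pos=5)
pos=6: enter COMMENT mode (saw '/*')
exit COMMENT mode (now at pos=21)
pos=21: emit RPAREN ')'
pos=23: emit RPAREN ')'
pos=25: enter STRING mode
pos=25: ERROR — unterminated string

Answer: 25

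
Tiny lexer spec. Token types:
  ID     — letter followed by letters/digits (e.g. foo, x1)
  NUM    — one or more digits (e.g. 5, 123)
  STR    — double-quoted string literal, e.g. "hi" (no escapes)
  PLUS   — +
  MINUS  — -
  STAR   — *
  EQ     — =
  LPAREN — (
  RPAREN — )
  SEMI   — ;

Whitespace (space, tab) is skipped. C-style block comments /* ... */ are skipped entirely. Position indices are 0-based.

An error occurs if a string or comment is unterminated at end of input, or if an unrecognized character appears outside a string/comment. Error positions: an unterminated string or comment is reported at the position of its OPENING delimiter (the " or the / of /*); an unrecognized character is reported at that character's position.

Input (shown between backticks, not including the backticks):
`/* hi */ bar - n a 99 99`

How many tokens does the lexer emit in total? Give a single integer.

Answer: 6

Derivation:
pos=0: enter COMMENT mode (saw '/*')
exit COMMENT mode (now at pos=8)
pos=9: emit ID 'bar' (now at pos=12)
pos=13: emit MINUS '-'
pos=15: emit ID 'n' (now at pos=16)
pos=17: emit ID 'a' (now at pos=18)
pos=19: emit NUM '99' (now at pos=21)
pos=22: emit NUM '99' (now at pos=24)
DONE. 6 tokens: [ID, MINUS, ID, ID, NUM, NUM]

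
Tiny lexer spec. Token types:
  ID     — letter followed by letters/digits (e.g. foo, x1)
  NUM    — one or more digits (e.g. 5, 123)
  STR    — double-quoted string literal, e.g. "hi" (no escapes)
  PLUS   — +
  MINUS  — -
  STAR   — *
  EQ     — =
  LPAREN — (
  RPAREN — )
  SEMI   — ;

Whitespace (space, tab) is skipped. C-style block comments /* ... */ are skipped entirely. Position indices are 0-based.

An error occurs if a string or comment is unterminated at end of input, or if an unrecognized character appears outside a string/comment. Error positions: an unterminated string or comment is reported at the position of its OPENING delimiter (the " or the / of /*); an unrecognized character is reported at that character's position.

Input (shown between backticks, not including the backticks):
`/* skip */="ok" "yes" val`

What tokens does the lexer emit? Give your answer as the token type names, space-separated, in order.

pos=0: enter COMMENT mode (saw '/*')
exit COMMENT mode (now at pos=10)
pos=10: emit EQ '='
pos=11: enter STRING mode
pos=11: emit STR "ok" (now at pos=15)
pos=16: enter STRING mode
pos=16: emit STR "yes" (now at pos=21)
pos=22: emit ID 'val' (now at pos=25)
DONE. 4 tokens: [EQ, STR, STR, ID]

Answer: EQ STR STR ID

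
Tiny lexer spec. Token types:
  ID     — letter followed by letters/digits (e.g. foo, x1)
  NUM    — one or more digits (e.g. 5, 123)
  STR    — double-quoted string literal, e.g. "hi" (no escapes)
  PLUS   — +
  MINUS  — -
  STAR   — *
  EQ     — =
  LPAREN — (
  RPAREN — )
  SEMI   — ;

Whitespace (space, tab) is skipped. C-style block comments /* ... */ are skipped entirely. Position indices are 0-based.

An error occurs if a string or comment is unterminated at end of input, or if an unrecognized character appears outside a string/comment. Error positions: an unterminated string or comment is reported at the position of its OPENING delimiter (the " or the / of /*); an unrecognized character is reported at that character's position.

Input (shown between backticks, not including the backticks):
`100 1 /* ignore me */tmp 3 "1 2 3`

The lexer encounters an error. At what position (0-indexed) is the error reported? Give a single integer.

Answer: 27

Derivation:
pos=0: emit NUM '100' (now at pos=3)
pos=4: emit NUM '1' (now at pos=5)
pos=6: enter COMMENT mode (saw '/*')
exit COMMENT mode (now at pos=21)
pos=21: emit ID 'tmp' (now at pos=24)
pos=25: emit NUM '3' (now at pos=26)
pos=27: enter STRING mode
pos=27: ERROR — unterminated string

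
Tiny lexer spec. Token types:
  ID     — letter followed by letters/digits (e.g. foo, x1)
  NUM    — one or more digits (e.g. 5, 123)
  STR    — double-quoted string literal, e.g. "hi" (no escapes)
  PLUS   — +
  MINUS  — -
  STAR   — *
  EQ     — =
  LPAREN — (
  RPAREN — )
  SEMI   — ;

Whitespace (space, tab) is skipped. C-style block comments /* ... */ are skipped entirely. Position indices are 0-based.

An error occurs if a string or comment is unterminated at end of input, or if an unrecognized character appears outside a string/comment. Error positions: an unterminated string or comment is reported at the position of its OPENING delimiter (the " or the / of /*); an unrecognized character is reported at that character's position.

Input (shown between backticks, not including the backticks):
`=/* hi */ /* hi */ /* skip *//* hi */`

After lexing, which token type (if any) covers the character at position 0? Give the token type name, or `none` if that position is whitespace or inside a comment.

Answer: EQ

Derivation:
pos=0: emit EQ '='
pos=1: enter COMMENT mode (saw '/*')
exit COMMENT mode (now at pos=9)
pos=10: enter COMMENT mode (saw '/*')
exit COMMENT mode (now at pos=18)
pos=19: enter COMMENT mode (saw '/*')
exit COMMENT mode (now at pos=29)
pos=29: enter COMMENT mode (saw '/*')
exit COMMENT mode (now at pos=37)
DONE. 1 tokens: [EQ]
Position 0: char is '=' -> EQ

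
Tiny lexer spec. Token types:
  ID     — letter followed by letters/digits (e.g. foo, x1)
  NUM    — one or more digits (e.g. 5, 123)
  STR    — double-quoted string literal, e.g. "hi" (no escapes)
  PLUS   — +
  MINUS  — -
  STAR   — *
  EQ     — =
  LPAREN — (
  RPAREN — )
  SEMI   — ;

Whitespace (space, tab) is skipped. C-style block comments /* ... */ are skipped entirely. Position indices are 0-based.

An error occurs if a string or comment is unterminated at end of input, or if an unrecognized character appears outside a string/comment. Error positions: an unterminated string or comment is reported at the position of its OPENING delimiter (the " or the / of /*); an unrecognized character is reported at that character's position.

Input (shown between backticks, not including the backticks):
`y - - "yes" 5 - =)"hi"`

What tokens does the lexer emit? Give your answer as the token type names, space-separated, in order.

Answer: ID MINUS MINUS STR NUM MINUS EQ RPAREN STR

Derivation:
pos=0: emit ID 'y' (now at pos=1)
pos=2: emit MINUS '-'
pos=4: emit MINUS '-'
pos=6: enter STRING mode
pos=6: emit STR "yes" (now at pos=11)
pos=12: emit NUM '5' (now at pos=13)
pos=14: emit MINUS '-'
pos=16: emit EQ '='
pos=17: emit RPAREN ')'
pos=18: enter STRING mode
pos=18: emit STR "hi" (now at pos=22)
DONE. 9 tokens: [ID, MINUS, MINUS, STR, NUM, MINUS, EQ, RPAREN, STR]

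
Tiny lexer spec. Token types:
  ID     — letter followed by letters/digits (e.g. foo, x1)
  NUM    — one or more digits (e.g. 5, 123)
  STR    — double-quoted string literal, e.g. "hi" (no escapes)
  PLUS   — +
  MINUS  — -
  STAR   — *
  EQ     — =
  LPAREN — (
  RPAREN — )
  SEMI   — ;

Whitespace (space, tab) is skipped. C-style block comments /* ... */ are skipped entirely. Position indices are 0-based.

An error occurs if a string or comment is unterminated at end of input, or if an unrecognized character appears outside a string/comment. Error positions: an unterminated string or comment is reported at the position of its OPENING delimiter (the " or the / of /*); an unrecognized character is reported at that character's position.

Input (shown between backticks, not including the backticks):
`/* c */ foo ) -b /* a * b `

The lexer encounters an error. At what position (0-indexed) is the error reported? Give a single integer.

pos=0: enter COMMENT mode (saw '/*')
exit COMMENT mode (now at pos=7)
pos=8: emit ID 'foo' (now at pos=11)
pos=12: emit RPAREN ')'
pos=14: emit MINUS '-'
pos=15: emit ID 'b' (now at pos=16)
pos=17: enter COMMENT mode (saw '/*')
pos=17: ERROR — unterminated comment (reached EOF)

Answer: 17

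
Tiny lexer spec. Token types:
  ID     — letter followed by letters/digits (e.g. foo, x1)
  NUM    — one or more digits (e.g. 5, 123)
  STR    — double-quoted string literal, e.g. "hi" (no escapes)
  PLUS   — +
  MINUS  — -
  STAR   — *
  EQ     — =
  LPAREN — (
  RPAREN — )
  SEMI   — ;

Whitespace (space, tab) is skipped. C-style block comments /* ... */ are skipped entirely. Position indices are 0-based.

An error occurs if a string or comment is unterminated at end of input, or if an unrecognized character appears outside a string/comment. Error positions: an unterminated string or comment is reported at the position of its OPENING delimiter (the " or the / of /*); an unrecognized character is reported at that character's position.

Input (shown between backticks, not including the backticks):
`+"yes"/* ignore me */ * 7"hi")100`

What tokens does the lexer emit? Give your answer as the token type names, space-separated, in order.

Answer: PLUS STR STAR NUM STR RPAREN NUM

Derivation:
pos=0: emit PLUS '+'
pos=1: enter STRING mode
pos=1: emit STR "yes" (now at pos=6)
pos=6: enter COMMENT mode (saw '/*')
exit COMMENT mode (now at pos=21)
pos=22: emit STAR '*'
pos=24: emit NUM '7' (now at pos=25)
pos=25: enter STRING mode
pos=25: emit STR "hi" (now at pos=29)
pos=29: emit RPAREN ')'
pos=30: emit NUM '100' (now at pos=33)
DONE. 7 tokens: [PLUS, STR, STAR, NUM, STR, RPAREN, NUM]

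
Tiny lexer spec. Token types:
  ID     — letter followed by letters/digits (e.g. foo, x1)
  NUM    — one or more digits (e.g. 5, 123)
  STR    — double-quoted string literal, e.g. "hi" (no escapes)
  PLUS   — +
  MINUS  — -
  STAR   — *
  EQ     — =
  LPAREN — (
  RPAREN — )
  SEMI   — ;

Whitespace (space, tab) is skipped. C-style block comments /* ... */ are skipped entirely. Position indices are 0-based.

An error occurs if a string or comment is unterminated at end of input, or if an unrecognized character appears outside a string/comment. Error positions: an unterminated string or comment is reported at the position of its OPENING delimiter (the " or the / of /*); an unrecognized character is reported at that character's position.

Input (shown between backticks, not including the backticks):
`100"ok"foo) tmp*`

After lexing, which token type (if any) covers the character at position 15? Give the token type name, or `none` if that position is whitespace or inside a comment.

Answer: STAR

Derivation:
pos=0: emit NUM '100' (now at pos=3)
pos=3: enter STRING mode
pos=3: emit STR "ok" (now at pos=7)
pos=7: emit ID 'foo' (now at pos=10)
pos=10: emit RPAREN ')'
pos=12: emit ID 'tmp' (now at pos=15)
pos=15: emit STAR '*'
DONE. 6 tokens: [NUM, STR, ID, RPAREN, ID, STAR]
Position 15: char is '*' -> STAR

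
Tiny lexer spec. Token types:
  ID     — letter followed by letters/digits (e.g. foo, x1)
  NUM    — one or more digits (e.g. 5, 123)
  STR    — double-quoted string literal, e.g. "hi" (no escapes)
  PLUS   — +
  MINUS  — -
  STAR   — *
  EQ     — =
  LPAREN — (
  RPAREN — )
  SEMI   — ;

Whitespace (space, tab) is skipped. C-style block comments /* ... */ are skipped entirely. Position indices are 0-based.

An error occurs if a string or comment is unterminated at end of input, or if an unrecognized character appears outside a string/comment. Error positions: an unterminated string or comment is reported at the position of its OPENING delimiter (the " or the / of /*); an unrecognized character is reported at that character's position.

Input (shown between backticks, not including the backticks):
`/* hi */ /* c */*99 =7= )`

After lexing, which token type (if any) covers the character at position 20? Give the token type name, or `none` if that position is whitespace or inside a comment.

pos=0: enter COMMENT mode (saw '/*')
exit COMMENT mode (now at pos=8)
pos=9: enter COMMENT mode (saw '/*')
exit COMMENT mode (now at pos=16)
pos=16: emit STAR '*'
pos=17: emit NUM '99' (now at pos=19)
pos=20: emit EQ '='
pos=21: emit NUM '7' (now at pos=22)
pos=22: emit EQ '='
pos=24: emit RPAREN ')'
DONE. 6 tokens: [STAR, NUM, EQ, NUM, EQ, RPAREN]
Position 20: char is '=' -> EQ

Answer: EQ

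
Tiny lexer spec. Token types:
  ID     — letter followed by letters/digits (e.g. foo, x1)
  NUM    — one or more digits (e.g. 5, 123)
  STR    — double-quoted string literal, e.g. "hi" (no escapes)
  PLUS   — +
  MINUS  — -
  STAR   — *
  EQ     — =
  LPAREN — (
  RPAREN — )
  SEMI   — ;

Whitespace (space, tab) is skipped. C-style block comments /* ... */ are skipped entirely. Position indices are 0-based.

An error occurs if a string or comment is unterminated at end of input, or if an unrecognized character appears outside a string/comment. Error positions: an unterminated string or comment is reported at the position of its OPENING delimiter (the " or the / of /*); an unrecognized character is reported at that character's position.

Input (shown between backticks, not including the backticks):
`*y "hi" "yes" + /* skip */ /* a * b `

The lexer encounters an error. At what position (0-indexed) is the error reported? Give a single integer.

pos=0: emit STAR '*'
pos=1: emit ID 'y' (now at pos=2)
pos=3: enter STRING mode
pos=3: emit STR "hi" (now at pos=7)
pos=8: enter STRING mode
pos=8: emit STR "yes" (now at pos=13)
pos=14: emit PLUS '+'
pos=16: enter COMMENT mode (saw '/*')
exit COMMENT mode (now at pos=26)
pos=27: enter COMMENT mode (saw '/*')
pos=27: ERROR — unterminated comment (reached EOF)

Answer: 27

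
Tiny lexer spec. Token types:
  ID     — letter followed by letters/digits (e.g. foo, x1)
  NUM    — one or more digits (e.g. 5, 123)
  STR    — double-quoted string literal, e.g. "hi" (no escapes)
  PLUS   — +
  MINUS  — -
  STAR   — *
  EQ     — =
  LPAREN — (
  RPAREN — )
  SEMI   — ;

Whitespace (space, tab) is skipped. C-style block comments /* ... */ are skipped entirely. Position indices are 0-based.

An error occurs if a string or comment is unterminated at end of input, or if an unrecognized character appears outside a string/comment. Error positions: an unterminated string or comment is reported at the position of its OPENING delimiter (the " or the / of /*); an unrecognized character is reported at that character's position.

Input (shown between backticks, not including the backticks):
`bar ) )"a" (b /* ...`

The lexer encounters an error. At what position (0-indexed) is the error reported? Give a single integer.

Answer: 14

Derivation:
pos=0: emit ID 'bar' (now at pos=3)
pos=4: emit RPAREN ')'
pos=6: emit RPAREN ')'
pos=7: enter STRING mode
pos=7: emit STR "a" (now at pos=10)
pos=11: emit LPAREN '('
pos=12: emit ID 'b' (now at pos=13)
pos=14: enter COMMENT mode (saw '/*')
pos=14: ERROR — unterminated comment (reached EOF)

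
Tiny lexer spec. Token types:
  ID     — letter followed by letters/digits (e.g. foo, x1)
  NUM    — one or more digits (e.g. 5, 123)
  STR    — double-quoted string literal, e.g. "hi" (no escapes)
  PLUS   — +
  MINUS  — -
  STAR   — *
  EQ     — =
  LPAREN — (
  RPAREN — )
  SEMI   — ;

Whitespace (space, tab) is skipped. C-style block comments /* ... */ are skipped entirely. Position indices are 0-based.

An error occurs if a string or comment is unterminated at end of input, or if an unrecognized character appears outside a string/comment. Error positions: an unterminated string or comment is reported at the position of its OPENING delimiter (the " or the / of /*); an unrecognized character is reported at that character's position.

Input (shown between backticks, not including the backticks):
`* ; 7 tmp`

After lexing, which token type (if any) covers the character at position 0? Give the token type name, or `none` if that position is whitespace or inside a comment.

Answer: STAR

Derivation:
pos=0: emit STAR '*'
pos=2: emit SEMI ';'
pos=4: emit NUM '7' (now at pos=5)
pos=6: emit ID 'tmp' (now at pos=9)
DONE. 4 tokens: [STAR, SEMI, NUM, ID]
Position 0: char is '*' -> STAR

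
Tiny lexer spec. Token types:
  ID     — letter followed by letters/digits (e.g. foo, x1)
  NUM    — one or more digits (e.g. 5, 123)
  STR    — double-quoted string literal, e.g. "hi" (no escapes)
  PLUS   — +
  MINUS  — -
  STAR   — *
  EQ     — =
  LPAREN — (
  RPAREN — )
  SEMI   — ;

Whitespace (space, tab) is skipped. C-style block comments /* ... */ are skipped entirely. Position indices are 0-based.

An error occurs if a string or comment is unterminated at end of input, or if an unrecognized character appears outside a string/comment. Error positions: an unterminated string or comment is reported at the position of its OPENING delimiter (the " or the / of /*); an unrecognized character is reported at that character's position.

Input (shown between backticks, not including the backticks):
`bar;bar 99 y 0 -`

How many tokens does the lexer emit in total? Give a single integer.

pos=0: emit ID 'bar' (now at pos=3)
pos=3: emit SEMI ';'
pos=4: emit ID 'bar' (now at pos=7)
pos=8: emit NUM '99' (now at pos=10)
pos=11: emit ID 'y' (now at pos=12)
pos=13: emit NUM '0' (now at pos=14)
pos=15: emit MINUS '-'
DONE. 7 tokens: [ID, SEMI, ID, NUM, ID, NUM, MINUS]

Answer: 7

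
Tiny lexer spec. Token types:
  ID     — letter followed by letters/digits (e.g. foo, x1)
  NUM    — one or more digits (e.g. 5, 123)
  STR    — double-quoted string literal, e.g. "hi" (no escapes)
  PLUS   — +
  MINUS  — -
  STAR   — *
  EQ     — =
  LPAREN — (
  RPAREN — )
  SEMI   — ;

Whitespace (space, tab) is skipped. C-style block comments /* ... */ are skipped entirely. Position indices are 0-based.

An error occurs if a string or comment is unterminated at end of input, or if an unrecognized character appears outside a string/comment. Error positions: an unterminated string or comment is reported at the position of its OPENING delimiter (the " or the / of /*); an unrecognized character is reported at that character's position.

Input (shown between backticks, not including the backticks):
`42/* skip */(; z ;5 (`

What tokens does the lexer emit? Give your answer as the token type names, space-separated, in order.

Answer: NUM LPAREN SEMI ID SEMI NUM LPAREN

Derivation:
pos=0: emit NUM '42' (now at pos=2)
pos=2: enter COMMENT mode (saw '/*')
exit COMMENT mode (now at pos=12)
pos=12: emit LPAREN '('
pos=13: emit SEMI ';'
pos=15: emit ID 'z' (now at pos=16)
pos=17: emit SEMI ';'
pos=18: emit NUM '5' (now at pos=19)
pos=20: emit LPAREN '('
DONE. 7 tokens: [NUM, LPAREN, SEMI, ID, SEMI, NUM, LPAREN]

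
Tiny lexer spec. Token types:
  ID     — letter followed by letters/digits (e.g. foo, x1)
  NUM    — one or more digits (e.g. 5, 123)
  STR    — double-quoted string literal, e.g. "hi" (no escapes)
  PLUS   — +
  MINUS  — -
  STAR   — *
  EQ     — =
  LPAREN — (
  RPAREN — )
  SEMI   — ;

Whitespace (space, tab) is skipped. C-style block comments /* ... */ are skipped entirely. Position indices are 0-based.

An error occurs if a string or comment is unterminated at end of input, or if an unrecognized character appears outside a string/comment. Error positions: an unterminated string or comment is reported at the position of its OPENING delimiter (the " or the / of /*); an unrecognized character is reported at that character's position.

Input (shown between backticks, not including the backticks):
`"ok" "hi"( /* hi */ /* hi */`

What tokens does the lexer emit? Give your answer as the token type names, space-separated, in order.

Answer: STR STR LPAREN

Derivation:
pos=0: enter STRING mode
pos=0: emit STR "ok" (now at pos=4)
pos=5: enter STRING mode
pos=5: emit STR "hi" (now at pos=9)
pos=9: emit LPAREN '('
pos=11: enter COMMENT mode (saw '/*')
exit COMMENT mode (now at pos=19)
pos=20: enter COMMENT mode (saw '/*')
exit COMMENT mode (now at pos=28)
DONE. 3 tokens: [STR, STR, LPAREN]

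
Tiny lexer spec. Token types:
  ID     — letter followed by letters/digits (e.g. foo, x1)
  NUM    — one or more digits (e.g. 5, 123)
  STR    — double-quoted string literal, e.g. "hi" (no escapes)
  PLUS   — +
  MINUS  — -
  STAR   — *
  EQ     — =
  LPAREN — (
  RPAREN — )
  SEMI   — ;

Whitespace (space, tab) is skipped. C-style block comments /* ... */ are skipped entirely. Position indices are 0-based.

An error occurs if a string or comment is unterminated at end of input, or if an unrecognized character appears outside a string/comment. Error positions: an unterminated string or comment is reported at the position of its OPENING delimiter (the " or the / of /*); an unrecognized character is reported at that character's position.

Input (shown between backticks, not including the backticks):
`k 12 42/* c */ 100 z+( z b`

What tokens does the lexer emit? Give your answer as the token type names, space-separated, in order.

Answer: ID NUM NUM NUM ID PLUS LPAREN ID ID

Derivation:
pos=0: emit ID 'k' (now at pos=1)
pos=2: emit NUM '12' (now at pos=4)
pos=5: emit NUM '42' (now at pos=7)
pos=7: enter COMMENT mode (saw '/*')
exit COMMENT mode (now at pos=14)
pos=15: emit NUM '100' (now at pos=18)
pos=19: emit ID 'z' (now at pos=20)
pos=20: emit PLUS '+'
pos=21: emit LPAREN '('
pos=23: emit ID 'z' (now at pos=24)
pos=25: emit ID 'b' (now at pos=26)
DONE. 9 tokens: [ID, NUM, NUM, NUM, ID, PLUS, LPAREN, ID, ID]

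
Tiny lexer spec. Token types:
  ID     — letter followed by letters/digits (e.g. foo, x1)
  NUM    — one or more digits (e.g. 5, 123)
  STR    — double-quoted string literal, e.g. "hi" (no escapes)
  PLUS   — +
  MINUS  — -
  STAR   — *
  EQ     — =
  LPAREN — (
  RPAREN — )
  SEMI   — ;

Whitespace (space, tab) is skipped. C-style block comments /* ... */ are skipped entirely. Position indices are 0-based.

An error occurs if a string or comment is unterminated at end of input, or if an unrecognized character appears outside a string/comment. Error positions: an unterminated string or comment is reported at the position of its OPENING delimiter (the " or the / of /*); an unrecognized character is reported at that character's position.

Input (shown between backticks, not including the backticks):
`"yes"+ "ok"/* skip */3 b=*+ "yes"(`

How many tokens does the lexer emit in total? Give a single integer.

pos=0: enter STRING mode
pos=0: emit STR "yes" (now at pos=5)
pos=5: emit PLUS '+'
pos=7: enter STRING mode
pos=7: emit STR "ok" (now at pos=11)
pos=11: enter COMMENT mode (saw '/*')
exit COMMENT mode (now at pos=21)
pos=21: emit NUM '3' (now at pos=22)
pos=23: emit ID 'b' (now at pos=24)
pos=24: emit EQ '='
pos=25: emit STAR '*'
pos=26: emit PLUS '+'
pos=28: enter STRING mode
pos=28: emit STR "yes" (now at pos=33)
pos=33: emit LPAREN '('
DONE. 10 tokens: [STR, PLUS, STR, NUM, ID, EQ, STAR, PLUS, STR, LPAREN]

Answer: 10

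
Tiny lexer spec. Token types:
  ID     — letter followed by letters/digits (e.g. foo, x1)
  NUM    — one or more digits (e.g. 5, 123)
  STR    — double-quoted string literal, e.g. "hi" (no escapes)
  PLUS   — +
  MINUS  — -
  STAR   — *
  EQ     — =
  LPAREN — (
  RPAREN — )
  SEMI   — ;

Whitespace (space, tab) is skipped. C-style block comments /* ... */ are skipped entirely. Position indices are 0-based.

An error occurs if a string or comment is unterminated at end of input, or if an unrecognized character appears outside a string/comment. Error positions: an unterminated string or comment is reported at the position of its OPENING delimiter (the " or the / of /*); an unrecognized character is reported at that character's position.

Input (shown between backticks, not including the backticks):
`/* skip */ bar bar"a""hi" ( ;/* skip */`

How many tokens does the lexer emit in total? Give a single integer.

Answer: 6

Derivation:
pos=0: enter COMMENT mode (saw '/*')
exit COMMENT mode (now at pos=10)
pos=11: emit ID 'bar' (now at pos=14)
pos=15: emit ID 'bar' (now at pos=18)
pos=18: enter STRING mode
pos=18: emit STR "a" (now at pos=21)
pos=21: enter STRING mode
pos=21: emit STR "hi" (now at pos=25)
pos=26: emit LPAREN '('
pos=28: emit SEMI ';'
pos=29: enter COMMENT mode (saw '/*')
exit COMMENT mode (now at pos=39)
DONE. 6 tokens: [ID, ID, STR, STR, LPAREN, SEMI]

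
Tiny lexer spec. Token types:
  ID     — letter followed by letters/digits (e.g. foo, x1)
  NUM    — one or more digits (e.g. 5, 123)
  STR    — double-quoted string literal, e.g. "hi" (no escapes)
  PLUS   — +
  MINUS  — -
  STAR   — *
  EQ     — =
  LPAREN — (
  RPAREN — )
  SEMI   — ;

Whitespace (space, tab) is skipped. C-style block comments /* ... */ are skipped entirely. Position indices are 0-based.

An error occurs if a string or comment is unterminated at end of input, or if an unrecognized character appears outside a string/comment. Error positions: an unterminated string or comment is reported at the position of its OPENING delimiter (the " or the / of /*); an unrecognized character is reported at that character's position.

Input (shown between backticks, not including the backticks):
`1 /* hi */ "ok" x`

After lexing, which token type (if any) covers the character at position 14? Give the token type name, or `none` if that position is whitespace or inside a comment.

pos=0: emit NUM '1' (now at pos=1)
pos=2: enter COMMENT mode (saw '/*')
exit COMMENT mode (now at pos=10)
pos=11: enter STRING mode
pos=11: emit STR "ok" (now at pos=15)
pos=16: emit ID 'x' (now at pos=17)
DONE. 3 tokens: [NUM, STR, ID]
Position 14: char is '"' -> STR

Answer: STR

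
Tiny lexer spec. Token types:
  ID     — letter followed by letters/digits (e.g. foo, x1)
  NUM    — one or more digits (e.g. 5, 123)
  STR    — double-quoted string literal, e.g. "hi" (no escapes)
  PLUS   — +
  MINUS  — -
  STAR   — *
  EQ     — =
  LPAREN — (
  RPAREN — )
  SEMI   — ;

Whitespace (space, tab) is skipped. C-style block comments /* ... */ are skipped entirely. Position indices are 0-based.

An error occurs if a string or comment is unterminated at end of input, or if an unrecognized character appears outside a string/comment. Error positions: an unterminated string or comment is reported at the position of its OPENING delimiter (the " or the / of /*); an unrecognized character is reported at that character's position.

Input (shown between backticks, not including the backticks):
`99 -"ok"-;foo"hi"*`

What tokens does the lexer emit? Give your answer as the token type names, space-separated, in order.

pos=0: emit NUM '99' (now at pos=2)
pos=3: emit MINUS '-'
pos=4: enter STRING mode
pos=4: emit STR "ok" (now at pos=8)
pos=8: emit MINUS '-'
pos=9: emit SEMI ';'
pos=10: emit ID 'foo' (now at pos=13)
pos=13: enter STRING mode
pos=13: emit STR "hi" (now at pos=17)
pos=17: emit STAR '*'
DONE. 8 tokens: [NUM, MINUS, STR, MINUS, SEMI, ID, STR, STAR]

Answer: NUM MINUS STR MINUS SEMI ID STR STAR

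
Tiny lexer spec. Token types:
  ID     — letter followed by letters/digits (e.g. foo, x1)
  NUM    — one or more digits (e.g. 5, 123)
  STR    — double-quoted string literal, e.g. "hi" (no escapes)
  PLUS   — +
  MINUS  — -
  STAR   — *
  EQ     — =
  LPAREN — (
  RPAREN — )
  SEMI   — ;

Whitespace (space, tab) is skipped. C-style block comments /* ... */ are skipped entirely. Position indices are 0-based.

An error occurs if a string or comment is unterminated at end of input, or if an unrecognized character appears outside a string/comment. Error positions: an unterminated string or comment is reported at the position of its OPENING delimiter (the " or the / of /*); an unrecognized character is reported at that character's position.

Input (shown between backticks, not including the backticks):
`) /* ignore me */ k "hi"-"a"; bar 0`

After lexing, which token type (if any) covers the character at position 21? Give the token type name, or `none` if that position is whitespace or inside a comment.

Answer: STR

Derivation:
pos=0: emit RPAREN ')'
pos=2: enter COMMENT mode (saw '/*')
exit COMMENT mode (now at pos=17)
pos=18: emit ID 'k' (now at pos=19)
pos=20: enter STRING mode
pos=20: emit STR "hi" (now at pos=24)
pos=24: emit MINUS '-'
pos=25: enter STRING mode
pos=25: emit STR "a" (now at pos=28)
pos=28: emit SEMI ';'
pos=30: emit ID 'bar' (now at pos=33)
pos=34: emit NUM '0' (now at pos=35)
DONE. 8 tokens: [RPAREN, ID, STR, MINUS, STR, SEMI, ID, NUM]
Position 21: char is 'h' -> STR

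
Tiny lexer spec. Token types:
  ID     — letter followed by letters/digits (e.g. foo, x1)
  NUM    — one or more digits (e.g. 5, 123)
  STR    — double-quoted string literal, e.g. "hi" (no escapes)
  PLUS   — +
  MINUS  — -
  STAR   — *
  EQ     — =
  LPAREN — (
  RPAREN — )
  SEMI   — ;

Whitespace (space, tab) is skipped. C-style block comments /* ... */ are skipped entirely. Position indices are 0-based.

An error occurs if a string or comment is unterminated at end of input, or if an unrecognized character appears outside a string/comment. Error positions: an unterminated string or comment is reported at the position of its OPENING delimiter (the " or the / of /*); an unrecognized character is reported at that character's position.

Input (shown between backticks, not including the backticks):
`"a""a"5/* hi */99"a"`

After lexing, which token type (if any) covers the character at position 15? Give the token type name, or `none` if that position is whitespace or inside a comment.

Answer: NUM

Derivation:
pos=0: enter STRING mode
pos=0: emit STR "a" (now at pos=3)
pos=3: enter STRING mode
pos=3: emit STR "a" (now at pos=6)
pos=6: emit NUM '5' (now at pos=7)
pos=7: enter COMMENT mode (saw '/*')
exit COMMENT mode (now at pos=15)
pos=15: emit NUM '99' (now at pos=17)
pos=17: enter STRING mode
pos=17: emit STR "a" (now at pos=20)
DONE. 5 tokens: [STR, STR, NUM, NUM, STR]
Position 15: char is '9' -> NUM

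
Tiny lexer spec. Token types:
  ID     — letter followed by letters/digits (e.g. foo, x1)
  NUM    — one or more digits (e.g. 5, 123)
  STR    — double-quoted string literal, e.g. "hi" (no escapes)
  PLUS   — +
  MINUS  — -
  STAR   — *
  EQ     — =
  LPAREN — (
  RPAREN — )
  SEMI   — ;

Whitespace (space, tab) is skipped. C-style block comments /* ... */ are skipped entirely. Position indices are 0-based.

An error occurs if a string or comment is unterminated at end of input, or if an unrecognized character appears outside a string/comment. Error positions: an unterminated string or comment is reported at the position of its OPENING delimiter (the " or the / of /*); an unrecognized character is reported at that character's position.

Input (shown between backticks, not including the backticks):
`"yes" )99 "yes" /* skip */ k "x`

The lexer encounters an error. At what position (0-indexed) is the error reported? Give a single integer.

pos=0: enter STRING mode
pos=0: emit STR "yes" (now at pos=5)
pos=6: emit RPAREN ')'
pos=7: emit NUM '99' (now at pos=9)
pos=10: enter STRING mode
pos=10: emit STR "yes" (now at pos=15)
pos=16: enter COMMENT mode (saw '/*')
exit COMMENT mode (now at pos=26)
pos=27: emit ID 'k' (now at pos=28)
pos=29: enter STRING mode
pos=29: ERROR — unterminated string

Answer: 29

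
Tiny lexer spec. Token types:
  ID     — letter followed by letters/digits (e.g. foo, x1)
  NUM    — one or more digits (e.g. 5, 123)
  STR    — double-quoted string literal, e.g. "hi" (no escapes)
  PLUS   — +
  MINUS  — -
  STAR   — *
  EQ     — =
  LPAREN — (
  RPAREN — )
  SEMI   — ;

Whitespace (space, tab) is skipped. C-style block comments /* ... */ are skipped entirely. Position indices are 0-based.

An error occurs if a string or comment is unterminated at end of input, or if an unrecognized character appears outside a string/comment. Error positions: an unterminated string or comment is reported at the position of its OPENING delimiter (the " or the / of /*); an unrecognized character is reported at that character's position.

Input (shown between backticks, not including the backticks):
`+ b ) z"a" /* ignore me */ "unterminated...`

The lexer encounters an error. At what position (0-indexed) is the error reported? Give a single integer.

pos=0: emit PLUS '+'
pos=2: emit ID 'b' (now at pos=3)
pos=4: emit RPAREN ')'
pos=6: emit ID 'z' (now at pos=7)
pos=7: enter STRING mode
pos=7: emit STR "a" (now at pos=10)
pos=11: enter COMMENT mode (saw '/*')
exit COMMENT mode (now at pos=26)
pos=27: enter STRING mode
pos=27: ERROR — unterminated string

Answer: 27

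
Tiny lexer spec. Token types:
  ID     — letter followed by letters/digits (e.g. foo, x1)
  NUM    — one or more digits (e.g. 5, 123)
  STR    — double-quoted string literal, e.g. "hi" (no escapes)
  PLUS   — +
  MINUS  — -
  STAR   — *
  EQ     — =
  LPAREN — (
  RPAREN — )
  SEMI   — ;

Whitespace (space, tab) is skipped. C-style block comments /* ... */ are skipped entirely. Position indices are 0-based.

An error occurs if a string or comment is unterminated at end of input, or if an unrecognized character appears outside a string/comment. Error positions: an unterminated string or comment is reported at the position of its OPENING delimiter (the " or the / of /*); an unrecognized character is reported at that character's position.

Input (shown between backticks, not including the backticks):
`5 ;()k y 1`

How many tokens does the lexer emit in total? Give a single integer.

Answer: 7

Derivation:
pos=0: emit NUM '5' (now at pos=1)
pos=2: emit SEMI ';'
pos=3: emit LPAREN '('
pos=4: emit RPAREN ')'
pos=5: emit ID 'k' (now at pos=6)
pos=7: emit ID 'y' (now at pos=8)
pos=9: emit NUM '1' (now at pos=10)
DONE. 7 tokens: [NUM, SEMI, LPAREN, RPAREN, ID, ID, NUM]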